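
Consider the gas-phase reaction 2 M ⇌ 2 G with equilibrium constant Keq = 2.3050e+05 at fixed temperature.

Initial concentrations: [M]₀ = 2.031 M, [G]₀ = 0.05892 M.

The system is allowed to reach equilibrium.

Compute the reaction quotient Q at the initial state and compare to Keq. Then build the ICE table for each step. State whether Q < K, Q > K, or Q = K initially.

Q₀ = 8.4160e-04 vs Keq = 2.3050e+05 ⇒ Q<K, forward
Step 1:
                  M         G
  Initial     2.031   0.05892
  Change     -2.027     2.027
  Equil    0.004344     2.086
  solve Keq expr → x = 1.013; check Q = 2.3050e+05

Q₀ = 8.4160e-04; Q < K (proceeds forward)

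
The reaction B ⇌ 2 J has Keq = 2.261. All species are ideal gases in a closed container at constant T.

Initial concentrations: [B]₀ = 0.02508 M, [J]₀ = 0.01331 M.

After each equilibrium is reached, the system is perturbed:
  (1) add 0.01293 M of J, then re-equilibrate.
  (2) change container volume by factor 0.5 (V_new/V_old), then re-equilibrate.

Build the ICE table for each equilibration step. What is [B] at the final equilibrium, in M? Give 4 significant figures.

Q₀ = 0.007064 vs Keq = 2.261 ⇒ Q<K, forward
Step 1:
                   B          J
  Initial    0.02508    0.01331
  Change    -0.02347    0.04695
  Equil     0.001606    0.06026
  solve Keq expr → x = 0.02347; check Q = 2.261
Then add 0.01293 M of J.
Step 2:
                   B          J
  Initial   0.001606    0.07319
  Change  6.7637e-04  -0.001353
  Equil     0.002282    0.07184
  solve Keq expr → x = -6.7637e-04; check Q = 2.261
Then change container volume by factor 0.5 (V_new/V_old).
Step 3:
                   B          J
  Initial   0.004565     0.1437
  Change    0.003658  -0.007317
  Equil     0.008223     0.1364
  solve Keq expr → x = -0.003658; check Q = 2.261

[B]_eq = 0.008223 M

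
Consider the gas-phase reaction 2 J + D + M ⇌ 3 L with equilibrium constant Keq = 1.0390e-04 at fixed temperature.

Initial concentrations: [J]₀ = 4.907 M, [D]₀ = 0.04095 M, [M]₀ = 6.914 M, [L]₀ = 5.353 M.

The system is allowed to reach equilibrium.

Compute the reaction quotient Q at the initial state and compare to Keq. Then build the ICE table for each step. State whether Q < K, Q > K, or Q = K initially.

Q₀ = 22.5 vs Keq = 1.0390e-04 ⇒ Q>K, reverse
Step 1:
                    J           D           M           L
  I             4.907     0.04095       6.914       5.353
  C              3.26        1.63        1.63       -4.89
  E             8.167       1.671       8.544      0.4625
  solve Keq expr → x = -1.63; check Q = 1.0390e-04

Q₀ = 22.5; Q > K (proceeds reverse)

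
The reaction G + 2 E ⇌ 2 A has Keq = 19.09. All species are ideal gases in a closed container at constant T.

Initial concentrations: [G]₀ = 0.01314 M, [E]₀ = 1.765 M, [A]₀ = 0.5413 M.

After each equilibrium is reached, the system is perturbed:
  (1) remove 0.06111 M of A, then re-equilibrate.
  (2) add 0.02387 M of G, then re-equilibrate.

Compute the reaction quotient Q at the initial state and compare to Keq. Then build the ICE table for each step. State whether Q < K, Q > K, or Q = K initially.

Q₀ = 7.158 vs Keq = 19.09 ⇒ Q<K, forward
Step 1:
                    G           E           A
  init        0.01314       1.765      0.5413
  Δ          -0.00783    -0.01566     0.01566
  eq          0.00531       1.749       0.557
  solve Keq expr → x = 0.00783; check Q = 19.09
Then remove 0.06111 M of A.
Step 2:
                    G           E           A
  init        0.00531       1.749      0.4959
  Δ         -0.001055    -0.00211     0.00211
  eq         0.004255       1.747       0.498
  solve Keq expr → x = 0.001055; check Q = 19.09
Then add 0.02387 M of G.
Step 3:
                    G           E           A
  init        0.02812       1.747       0.498
  Δ          -0.02278    -0.04556     0.04556
  eq         0.005344       1.702      0.5435
  solve Keq expr → x = 0.02278; check Q = 19.09

Q₀ = 7.158; Q < K (proceeds forward)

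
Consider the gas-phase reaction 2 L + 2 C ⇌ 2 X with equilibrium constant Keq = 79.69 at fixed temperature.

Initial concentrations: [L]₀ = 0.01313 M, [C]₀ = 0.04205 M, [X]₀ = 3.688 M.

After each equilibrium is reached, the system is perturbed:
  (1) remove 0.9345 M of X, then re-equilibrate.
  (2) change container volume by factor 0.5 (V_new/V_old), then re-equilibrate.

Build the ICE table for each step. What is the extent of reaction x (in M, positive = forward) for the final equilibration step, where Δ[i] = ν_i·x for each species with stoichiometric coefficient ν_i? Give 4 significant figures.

x = 0.1372 M

Q₀ = 4.4619e+07 vs Keq = 79.69 ⇒ Q>K, reverse
Step 1:
                  L         C         X
  I         0.01313   0.04205     3.688
  C          0.5641    0.5641   -0.5641
  E          0.5773    0.6062     3.124
  solve Keq expr → x = -0.2821; check Q = 79.69
Then remove 0.9345 M of X.
Step 2:
                  L         C         X
  I          0.5773    0.6062     2.189
  C        -0.08659  -0.08659   0.08659
  E          0.4907    0.5196     2.276
  solve Keq expr → x = 0.0433; check Q = 79.69
Then change container volume by factor 0.5 (V_new/V_old).
Step 3:
                  L         C         X
  I          0.9814     1.039     4.552
  C         -0.2744   -0.2744    0.2744
  E          0.7069    0.7648     4.826
  solve Keq expr → x = 0.1372; check Q = 79.69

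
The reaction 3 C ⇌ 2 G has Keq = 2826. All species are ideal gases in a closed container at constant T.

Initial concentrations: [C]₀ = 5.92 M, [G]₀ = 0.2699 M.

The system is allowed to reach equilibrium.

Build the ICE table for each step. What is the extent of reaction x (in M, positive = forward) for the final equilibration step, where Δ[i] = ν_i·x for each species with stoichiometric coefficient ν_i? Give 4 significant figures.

x = 1.913 M

Q₀ = 3.5111e-04 vs Keq = 2826 ⇒ Q<K, forward
Step 1:
                   C          G
  I             5.92     0.2699
  C           -5.739      3.826
  E           0.1811      4.096
  solve Keq expr → x = 1.913; check Q = 2826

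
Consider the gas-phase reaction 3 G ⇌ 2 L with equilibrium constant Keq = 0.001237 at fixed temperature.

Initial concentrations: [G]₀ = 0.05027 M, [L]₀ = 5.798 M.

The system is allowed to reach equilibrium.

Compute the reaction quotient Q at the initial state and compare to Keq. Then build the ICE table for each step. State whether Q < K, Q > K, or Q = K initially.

Q₀ = 2.6462e+05 vs Keq = 0.001237 ⇒ Q>K, reverse
Step 1:
                  G         L
  init      0.05027     5.798
  Δ           7.584    -5.056
  eq          7.634    0.7419
  solve Keq expr → x = -2.528; check Q = 0.001237

Q₀ = 2.6462e+05; Q > K (proceeds reverse)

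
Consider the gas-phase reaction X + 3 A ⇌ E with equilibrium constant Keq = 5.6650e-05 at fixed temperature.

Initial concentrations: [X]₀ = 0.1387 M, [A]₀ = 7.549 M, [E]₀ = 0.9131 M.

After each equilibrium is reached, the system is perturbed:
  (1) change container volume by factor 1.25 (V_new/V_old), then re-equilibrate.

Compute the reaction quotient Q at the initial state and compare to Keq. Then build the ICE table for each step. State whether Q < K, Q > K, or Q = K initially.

Q₀ = 0.0153; Q > K (proceeds reverse)

Q₀ = 0.0153 vs Keq = 5.6650e-05 ⇒ Q>K, reverse
Step 1:
                  X         A         E
  init       0.1387     7.549    0.9131
  Δ          0.8549     2.565   -0.8549
  eq         0.9936     10.11   0.05823
  solve Keq expr → x = -0.8549; check Q = 5.6650e-05
Then change container volume by factor 1.25 (V_new/V_old).
Step 2:
                  X         A         E
  init       0.7949     8.091   0.04658
  Δ          0.0215   0.06449   -0.0215
  eq         0.8164     8.155   0.02508
  solve Keq expr → x = -0.0215; check Q = 5.6650e-05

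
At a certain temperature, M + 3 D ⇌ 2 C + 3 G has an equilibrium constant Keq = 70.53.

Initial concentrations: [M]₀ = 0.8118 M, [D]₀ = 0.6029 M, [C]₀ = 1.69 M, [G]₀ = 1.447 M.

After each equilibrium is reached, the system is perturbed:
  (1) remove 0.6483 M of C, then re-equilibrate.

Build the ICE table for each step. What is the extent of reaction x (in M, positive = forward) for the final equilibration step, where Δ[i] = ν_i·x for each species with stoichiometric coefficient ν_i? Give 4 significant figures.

Q₀ = 48.64 vs Keq = 70.53 ⇒ Q<K, forward
Step 1:
                   M          D          C          G
  init        0.8118     0.6029       1.69      1.447
  Δ         -0.01473    -0.0442    0.02947     0.0442
  eq          0.7971     0.5587      1.719      1.491
  solve Keq expr → x = 0.01473; check Q = 70.53
Then remove 0.6483 M of C.
Step 2:
                   M          D          C          G
  init        0.7971     0.5587      1.071      1.491
  Δ         -0.03322   -0.09967    0.06645    0.09967
  eq          0.7638      0.459      1.138      1.591
  solve Keq expr → x = 0.03322; check Q = 70.53

x = 0.03322 M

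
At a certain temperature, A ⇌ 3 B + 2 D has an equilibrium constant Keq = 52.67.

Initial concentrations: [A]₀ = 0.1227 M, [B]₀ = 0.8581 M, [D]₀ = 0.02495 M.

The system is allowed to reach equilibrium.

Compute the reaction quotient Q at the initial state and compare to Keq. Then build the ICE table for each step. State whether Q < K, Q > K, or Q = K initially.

Q₀ = 0.003206 vs Keq = 52.67 ⇒ Q<K, forward
Step 1:
                    A           B           D
  Initial      0.1227      0.8581     0.02495
  Change      -0.1203      0.3608      0.2406
  Equil      0.002424       1.219      0.2655
  solve Keq expr → x = 0.1203; check Q = 52.67

Q₀ = 0.003206; Q < K (proceeds forward)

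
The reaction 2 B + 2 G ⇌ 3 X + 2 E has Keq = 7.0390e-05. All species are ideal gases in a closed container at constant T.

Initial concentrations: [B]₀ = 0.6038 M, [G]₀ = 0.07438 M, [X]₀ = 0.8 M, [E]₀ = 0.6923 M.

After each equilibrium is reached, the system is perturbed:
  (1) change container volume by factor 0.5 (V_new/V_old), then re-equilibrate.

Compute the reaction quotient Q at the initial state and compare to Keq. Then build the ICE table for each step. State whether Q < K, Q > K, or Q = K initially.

Q₀ = 121.7 vs Keq = 7.0390e-05 ⇒ Q>K, reverse
Step 1:
                   B          G          X          E
  I           0.6038    0.07438        0.8     0.6923
  C           0.4786     0.4786    -0.7179    -0.4786
  E            1.082      0.553    0.08205     0.2137
  solve Keq expr → x = -0.2393; check Q = 7.0390e-05
Then change container volume by factor 0.5 (V_new/V_old).
Step 2:
                   B          G          X          E
  I            2.165      1.106     0.1641     0.4273
  C          0.01847    0.01847    -0.0277   -0.01847
  E            2.183      1.124     0.1364     0.4089
  solve Keq expr → x = -0.009234; check Q = 7.0390e-05

Q₀ = 121.7; Q > K (proceeds reverse)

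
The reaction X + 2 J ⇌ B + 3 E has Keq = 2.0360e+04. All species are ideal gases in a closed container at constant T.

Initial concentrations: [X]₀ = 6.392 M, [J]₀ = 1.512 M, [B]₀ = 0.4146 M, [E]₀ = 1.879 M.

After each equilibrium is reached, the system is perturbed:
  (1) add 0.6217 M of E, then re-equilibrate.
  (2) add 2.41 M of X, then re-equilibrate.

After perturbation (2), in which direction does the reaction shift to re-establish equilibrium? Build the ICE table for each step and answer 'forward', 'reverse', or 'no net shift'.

Q₀ = 0.1882 vs Keq = 2.0360e+04 ⇒ Q<K, forward
Step 1:
                   X          J          B          E
  Initial      6.392      1.512     0.4146      1.879
  Change     -0.7428     -1.486     0.7428      2.228
  Equil        5.649    0.02641      1.157      4.107
  solve Keq expr → x = 0.7428; check Q = 2.0360e+04
Then add 0.6217 M of E.
Step 2:
                   X          J          B          E
  Initial      5.649    0.02641      1.157      4.729
  Change    0.003036   0.006071  -0.003036  -0.009107
  Equil        5.652    0.03248      1.154       4.72
  solve Keq expr → x = -0.003036; check Q = 2.0360e+04
Then add 2.41 M of X.
Step 3:
                   X          J          B          E
  Initial      8.062    0.03248      1.154       4.72
  Change   -0.002591  -0.005182   0.002591   0.007773
  Equil         8.06     0.0273      1.157      4.728
  solve Keq expr → x = 0.002591; check Q = 2.0360e+04

Direction: forward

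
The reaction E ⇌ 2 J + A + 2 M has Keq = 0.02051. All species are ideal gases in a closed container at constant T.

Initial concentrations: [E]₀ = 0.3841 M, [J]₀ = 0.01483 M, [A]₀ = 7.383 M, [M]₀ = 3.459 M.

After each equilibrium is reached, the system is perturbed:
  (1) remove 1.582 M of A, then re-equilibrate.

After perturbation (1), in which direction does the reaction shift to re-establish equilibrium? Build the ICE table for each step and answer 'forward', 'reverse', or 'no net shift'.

Direction: forward

Q₀ = 0.05058 vs Keq = 0.02051 ⇒ Q>K, reverse
Step 1:
                   E          J          A          M
  init        0.3841    0.01483      7.383      3.459
  Δ         0.002669  -0.005337  -0.002669  -0.005337
  eq          0.3868   0.009493       7.38      3.454
  solve Keq expr → x = -0.002669; check Q = 0.02051
Then remove 1.582 M of A.
Step 2:
                   E          J          A          M
  init        0.3868   0.009493      5.798      3.454
  Δ       -6.0217e-04   0.001204 6.0217e-04   0.001204
  eq          0.3862     0.0107      5.799      3.455
  solve Keq expr → x = 6.0217e-04; check Q = 0.02051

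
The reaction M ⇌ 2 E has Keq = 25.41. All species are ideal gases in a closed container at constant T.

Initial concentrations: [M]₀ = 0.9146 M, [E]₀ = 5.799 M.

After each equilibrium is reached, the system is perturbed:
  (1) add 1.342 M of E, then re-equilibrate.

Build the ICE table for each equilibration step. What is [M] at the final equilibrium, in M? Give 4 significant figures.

[M]_eq = 1.45 M

Q₀ = 36.77 vs Keq = 25.41 ⇒ Q>K, reverse
Step 1:
                  M         E
  Initial    0.9146     5.799
  Change     0.2176   -0.4352
  Equil       1.132     5.364
  solve Keq expr → x = -0.2176; check Q = 25.41
Then add 1.342 M of E.
Step 2:
                  M         E
  Initial     1.132     6.706
  Change     0.3178   -0.6357
  Equil        1.45      6.07
  solve Keq expr → x = -0.3178; check Q = 25.41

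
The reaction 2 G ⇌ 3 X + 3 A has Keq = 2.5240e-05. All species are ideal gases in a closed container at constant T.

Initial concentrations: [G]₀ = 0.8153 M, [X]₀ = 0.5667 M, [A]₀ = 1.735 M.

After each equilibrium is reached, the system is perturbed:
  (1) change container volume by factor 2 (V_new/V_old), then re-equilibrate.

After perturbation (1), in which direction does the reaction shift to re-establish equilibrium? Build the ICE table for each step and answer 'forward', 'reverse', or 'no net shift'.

Q₀ = 1.43 vs Keq = 2.5240e-05 ⇒ Q>K, reverse
Step 1:
                   G          X          A
  init        0.8153     0.5667      1.735
  Δ           0.3596    -0.5394    -0.5394
  eq           1.175    0.02732      1.196
  solve Keq expr → x = -0.1798; check Q = 2.5240e-05
Then change container volume by factor 2 (V_new/V_old).
Step 2:
                   G          X          A
  init        0.5874    0.01366     0.5978
  Δ          -0.0128     0.0192     0.0192
  eq          0.5746    0.03286      0.617
  solve Keq expr → x = 0.006401; check Q = 2.5240e-05

Direction: forward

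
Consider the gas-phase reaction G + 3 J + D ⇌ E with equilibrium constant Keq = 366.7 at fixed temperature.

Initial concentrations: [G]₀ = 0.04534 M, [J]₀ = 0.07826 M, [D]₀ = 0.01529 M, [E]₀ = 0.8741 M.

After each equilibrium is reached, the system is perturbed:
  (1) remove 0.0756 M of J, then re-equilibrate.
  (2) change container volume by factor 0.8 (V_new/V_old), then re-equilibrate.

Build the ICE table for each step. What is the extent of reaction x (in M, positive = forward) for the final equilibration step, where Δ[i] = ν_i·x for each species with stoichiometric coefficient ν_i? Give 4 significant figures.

Q₀ = 2.6306e+06 vs Keq = 366.7 ⇒ Q>K, reverse
Step 1:
                    G           J           D           E
  Initial     0.04534     0.07826     0.01529      0.8741
  Change       0.1225      0.3676      0.1225     -0.1225
  Equil        0.1679      0.4458      0.1378      0.7516
  solve Keq expr → x = -0.1225; check Q = 366.7
Then remove 0.0756 M of J.
Step 2:
                    G           J           D           E
  Initial      0.1679      0.3702      0.1378      0.7516
  Change      0.01512     0.04536     0.01512    -0.01512
  Equil         0.183      0.4156      0.1529      0.7365
  solve Keq expr → x = -0.01512; check Q = 366.7
Then change container volume by factor 0.8 (V_new/V_old).
Step 3:
                    G           J           D           E
  Initial      0.2287      0.5195      0.1912      0.9206
  Change     -0.02935    -0.08805    -0.02935     0.02935
  Equil        0.1994      0.4314      0.1618      0.9499
  solve Keq expr → x = 0.02935; check Q = 366.7

x = 0.02935 M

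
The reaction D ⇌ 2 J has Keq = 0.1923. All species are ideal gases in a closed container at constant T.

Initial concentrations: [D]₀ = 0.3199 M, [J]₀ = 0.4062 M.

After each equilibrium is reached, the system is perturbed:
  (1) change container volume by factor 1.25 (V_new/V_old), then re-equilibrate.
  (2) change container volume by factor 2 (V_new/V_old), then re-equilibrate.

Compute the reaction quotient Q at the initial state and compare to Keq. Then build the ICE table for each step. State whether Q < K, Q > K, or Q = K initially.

Q₀ = 0.5158; Q > K (proceeds reverse)

Q₀ = 0.5158 vs Keq = 0.1923 ⇒ Q>K, reverse
Step 1:
                  D         J
  init       0.3199    0.4062
  Δ         0.06676   -0.1335
  eq         0.3867    0.2727
  solve Keq expr → x = -0.06676; check Q = 0.1923
Then change container volume by factor 1.25 (V_new/V_old).
Step 2:
                  D         J
  init       0.3093    0.2181
  Δ        -0.01074   0.02148
  eq         0.2986    0.2396
  solve Keq expr → x = 0.01074; check Q = 0.1923
Then change container volume by factor 2 (V_new/V_old).
Step 3:
                  D         J
  init       0.1493    0.1198
  Δ        -0.01918   0.03837
  eq         0.1301    0.1582
  solve Keq expr → x = 0.01918; check Q = 0.1923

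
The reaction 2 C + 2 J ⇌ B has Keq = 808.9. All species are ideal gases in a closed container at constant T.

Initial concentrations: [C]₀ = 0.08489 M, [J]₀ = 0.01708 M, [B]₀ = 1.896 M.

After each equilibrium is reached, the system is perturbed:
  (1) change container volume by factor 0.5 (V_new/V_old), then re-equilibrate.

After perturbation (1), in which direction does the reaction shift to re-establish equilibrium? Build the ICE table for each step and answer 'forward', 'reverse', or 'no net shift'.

Direction: forward

Q₀ = 9.0188e+05 vs Keq = 808.9 ⇒ Q>K, reverse
Step 1:
                   C          J          B
  I          0.08489    0.01708      1.896
  C           0.1692     0.1692   -0.08459
  E           0.2541     0.1863      1.811
  solve Keq expr → x = -0.08459; check Q = 808.9
Then change container volume by factor 0.5 (V_new/V_old).
Step 2:
                   C          J          B
  I           0.5081     0.3725      3.623
  C          -0.1714    -0.1714    0.08571
  E           0.3367     0.2011      3.709
  solve Keq expr → x = 0.08571; check Q = 808.9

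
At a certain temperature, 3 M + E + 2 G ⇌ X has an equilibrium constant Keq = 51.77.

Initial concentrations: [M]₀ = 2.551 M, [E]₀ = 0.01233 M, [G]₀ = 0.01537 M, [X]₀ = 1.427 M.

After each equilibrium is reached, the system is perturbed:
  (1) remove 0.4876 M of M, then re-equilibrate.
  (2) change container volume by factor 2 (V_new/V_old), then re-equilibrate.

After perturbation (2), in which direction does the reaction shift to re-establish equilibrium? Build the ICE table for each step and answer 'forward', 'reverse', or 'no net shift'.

Direction: reverse

Q₀ = 2.9511e+04 vs Keq = 51.77 ⇒ Q>K, reverse
Step 1:
                  M         E         G         X
  I           2.551   0.01233   0.01537     1.427
  C          0.1786   0.05953    0.1191  -0.05953
  E            2.73   0.07186    0.1344     1.367
  solve Keq expr → x = -0.05953; check Q = 51.77
Then remove 0.4876 M of M.
Step 2:
                  M         E         G         X
  I           2.242   0.07186    0.1344     1.367
  C         0.03967   0.01322   0.02644  -0.01322
  E           2.282   0.08509    0.1609     1.354
  solve Keq expr → x = -0.01322; check Q = 51.77
Then change container volume by factor 2 (V_new/V_old).
Step 3:
                  M         E         G         X
  I           1.141   0.04254   0.08044    0.6771
  C          0.1983   0.06611    0.1322  -0.06611
  E           1.339    0.1087    0.2127     0.611
  solve Keq expr → x = -0.06611; check Q = 51.77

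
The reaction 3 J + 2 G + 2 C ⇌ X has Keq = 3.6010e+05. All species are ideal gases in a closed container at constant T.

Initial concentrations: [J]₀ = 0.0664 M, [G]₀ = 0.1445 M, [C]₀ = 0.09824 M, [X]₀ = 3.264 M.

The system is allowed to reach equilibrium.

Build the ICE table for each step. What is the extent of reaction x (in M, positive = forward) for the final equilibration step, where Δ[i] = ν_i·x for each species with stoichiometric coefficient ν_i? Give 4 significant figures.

x = -0.03836 M

Q₀ = 5.5327e+07 vs Keq = 3.6010e+05 ⇒ Q>K, reverse
Step 1:
                  J         G         C         X
  Initial    0.0664    0.1445   0.09824     3.264
  Change     0.1151   0.07673   0.07673  -0.03836
  Equil      0.1815    0.2212     0.175     3.226
  solve Keq expr → x = -0.03836; check Q = 3.6010e+05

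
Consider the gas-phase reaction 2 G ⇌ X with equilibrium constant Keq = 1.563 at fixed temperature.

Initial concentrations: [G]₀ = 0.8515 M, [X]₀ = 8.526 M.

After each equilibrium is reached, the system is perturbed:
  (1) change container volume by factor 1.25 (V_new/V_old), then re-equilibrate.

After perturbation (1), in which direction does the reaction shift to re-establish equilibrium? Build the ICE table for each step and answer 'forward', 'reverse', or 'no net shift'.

Q₀ = 11.76 vs Keq = 1.563 ⇒ Q>K, reverse
Step 1:
                  G         X
  Initial    0.8515     8.526
  Change      1.387   -0.6935
  Equil       2.239     7.832
  solve Keq expr → x = -0.6935; check Q = 1.563
Then change container volume by factor 1.25 (V_new/V_old).
Step 2:
                  G         X
  Initial     1.791     6.266
  Change     0.1957  -0.09784
  Equil       1.987     6.168
  solve Keq expr → x = -0.09784; check Q = 1.563

Direction: reverse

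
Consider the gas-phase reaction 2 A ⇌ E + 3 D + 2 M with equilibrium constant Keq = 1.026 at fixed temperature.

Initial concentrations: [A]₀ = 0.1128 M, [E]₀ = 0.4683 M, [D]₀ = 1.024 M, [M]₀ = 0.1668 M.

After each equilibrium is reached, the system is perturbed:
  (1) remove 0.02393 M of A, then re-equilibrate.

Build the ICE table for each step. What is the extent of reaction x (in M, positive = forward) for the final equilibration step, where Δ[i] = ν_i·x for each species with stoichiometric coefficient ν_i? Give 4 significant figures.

x = -0.006027 M

Q₀ = 1.1 vs Keq = 1.026 ⇒ Q>K, reverse
Step 1:
                    A           E           D           M
  Initial      0.1128      0.4683       1.024      0.1668
  Change     0.001971 -9.8542e-04   -0.002956   -0.001971
  Equil        0.1148      0.4673       1.021      0.1648
  solve Keq expr → x = -9.8542e-04; check Q = 1.026
Then remove 0.02393 M of A.
Step 2:
                    A           E           D           M
  Initial     0.09084      0.4673       1.021      0.1648
  Change      0.01205   -0.006027    -0.01808    -0.01205
  Equil        0.1029      0.4613       1.003      0.1528
  solve Keq expr → x = -0.006027; check Q = 1.026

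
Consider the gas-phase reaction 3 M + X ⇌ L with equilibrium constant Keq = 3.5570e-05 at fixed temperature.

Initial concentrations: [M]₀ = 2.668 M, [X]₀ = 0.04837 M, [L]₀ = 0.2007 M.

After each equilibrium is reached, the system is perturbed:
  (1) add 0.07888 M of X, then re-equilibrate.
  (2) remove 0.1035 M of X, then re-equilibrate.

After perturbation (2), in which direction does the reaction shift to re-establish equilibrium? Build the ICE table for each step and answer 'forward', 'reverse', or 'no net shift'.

Q₀ = 0.2185 vs Keq = 3.5570e-05 ⇒ Q>K, reverse
Step 1:
                  M         X         L
  Initial     2.668   0.04837    0.2007
  Change     0.6012    0.2004   -0.2004
  Equil       3.269    0.2488 3.0916e-04
  solve Keq expr → x = -0.2004; check Q = 3.5570e-05
Then add 0.07888 M of X.
Step 2:
                  M         X         L
  Initial     3.269    0.3276 3.0916e-04
  Change  -2.9340e-04 -9.7800e-05 9.7800e-05
  Equil       3.269    0.3275 4.0696e-04
  solve Keq expr → x = 9.7800e-05; check Q = 3.5570e-05
Then remove 0.1035 M of X.
Step 3:
                  M         X         L
  Initial     3.269     0.224 4.0696e-04
  Change  3.8501e-04 1.2834e-04 -1.2834e-04
  Equil       3.269    0.2242 2.7862e-04
  solve Keq expr → x = -1.2834e-04; check Q = 3.5570e-05

Direction: reverse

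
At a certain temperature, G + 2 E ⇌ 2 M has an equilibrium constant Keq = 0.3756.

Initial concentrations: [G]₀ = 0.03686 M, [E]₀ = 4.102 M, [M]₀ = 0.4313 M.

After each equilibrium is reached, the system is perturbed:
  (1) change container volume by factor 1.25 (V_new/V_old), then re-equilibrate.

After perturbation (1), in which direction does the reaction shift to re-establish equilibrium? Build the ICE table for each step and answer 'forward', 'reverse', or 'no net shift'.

Direction: reverse

Q₀ = 0.2999 vs Keq = 0.3756 ⇒ Q<K, forward
Step 1:
                  G         E         M
  init      0.03686     4.102    0.4313
  Δ       -0.005682  -0.01136   0.01136
  eq        0.03118     4.091    0.4427
  solve Keq expr → x = 0.005682; check Q = 0.3756
Then change container volume by factor 1.25 (V_new/V_old).
Step 2:
                  G         E         M
  init      0.02494     3.273    0.3541
  Δ        0.004506  0.009013 -0.009013
  eq        0.02945     3.282    0.3451
  solve Keq expr → x = -0.004506; check Q = 0.3756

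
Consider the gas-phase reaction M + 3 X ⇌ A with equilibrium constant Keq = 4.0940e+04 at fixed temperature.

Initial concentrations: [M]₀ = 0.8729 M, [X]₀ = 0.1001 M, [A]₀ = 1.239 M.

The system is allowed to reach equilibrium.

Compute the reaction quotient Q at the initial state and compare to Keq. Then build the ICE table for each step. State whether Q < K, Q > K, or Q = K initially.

Q₀ = 1415 vs Keq = 4.0940e+04 ⇒ Q<K, forward
Step 1:
                  M         X         A
  Initial    0.8729    0.1001     1.239
  Change   -0.02234  -0.06701   0.02234
  Equil      0.8506   0.03309     1.261
  solve Keq expr → x = 0.02234; check Q = 4.0940e+04

Q₀ = 1415; Q < K (proceeds forward)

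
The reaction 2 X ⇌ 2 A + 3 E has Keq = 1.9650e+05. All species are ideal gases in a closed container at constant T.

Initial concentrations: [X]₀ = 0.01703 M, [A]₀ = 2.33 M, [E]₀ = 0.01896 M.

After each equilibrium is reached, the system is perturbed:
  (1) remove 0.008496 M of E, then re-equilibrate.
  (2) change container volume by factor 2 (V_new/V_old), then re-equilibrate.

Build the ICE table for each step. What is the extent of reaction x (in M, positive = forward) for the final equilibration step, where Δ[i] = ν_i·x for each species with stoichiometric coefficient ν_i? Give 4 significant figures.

x = 5.8290e-06 M

Q₀ = 0.1276 vs Keq = 1.9650e+05 ⇒ Q<K, forward
Step 1:
                    X           A           E
  Initial     0.01703        2.33     0.01896
  Change     -0.01698     0.01698     0.02547
  Equil    4.9585e-05       2.347     0.04443
  solve Keq expr → x = 0.00849; check Q = 1.9650e+05
Then remove 0.008496 M of E.
Step 2:
                    X           A           E
  Initial  4.9585e-05       2.347     0.03593
  Change  -1.3489e-05  1.3489e-05  2.0233e-05
  Equil    3.6097e-05       2.347     0.03595
  solve Keq expr → x = 6.7443e-06; check Q = 1.9650e+05
Then change container volume by factor 2 (V_new/V_old).
Step 3:
                    X           A           E
  Initial  1.8048e-05       1.173     0.01798
  Change  -1.1658e-05  1.1658e-05  1.7487e-05
  Equil    6.3904e-06       1.174     0.01799
  solve Keq expr → x = 5.8290e-06; check Q = 1.9650e+05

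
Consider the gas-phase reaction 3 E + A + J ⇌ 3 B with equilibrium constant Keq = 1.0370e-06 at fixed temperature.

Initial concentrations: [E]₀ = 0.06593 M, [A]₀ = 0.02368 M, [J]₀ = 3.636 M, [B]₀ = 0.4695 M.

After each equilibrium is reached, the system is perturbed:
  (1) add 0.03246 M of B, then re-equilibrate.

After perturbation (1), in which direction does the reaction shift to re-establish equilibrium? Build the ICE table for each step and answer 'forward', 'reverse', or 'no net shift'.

Direction: reverse

Q₀ = 4194 vs Keq = 1.0370e-06 ⇒ Q>K, reverse
Step 1:
                  E         A         J         B
  init      0.06593   0.02368     3.636    0.4695
  Δ          0.4648    0.1549    0.1549   -0.4648
  eq         0.5307    0.1786     3.791  0.004717
  solve Keq expr → x = -0.1549; check Q = 1.0370e-06
Then add 0.03246 M of B.
Step 2:
                  E         A         J         B
  init       0.5307    0.1786     3.791   0.03718
  Δ         0.03207   0.01069   0.01069  -0.03207
  eq         0.5628    0.1893     3.802  0.005105
  solve Keq expr → x = -0.01069; check Q = 1.0370e-06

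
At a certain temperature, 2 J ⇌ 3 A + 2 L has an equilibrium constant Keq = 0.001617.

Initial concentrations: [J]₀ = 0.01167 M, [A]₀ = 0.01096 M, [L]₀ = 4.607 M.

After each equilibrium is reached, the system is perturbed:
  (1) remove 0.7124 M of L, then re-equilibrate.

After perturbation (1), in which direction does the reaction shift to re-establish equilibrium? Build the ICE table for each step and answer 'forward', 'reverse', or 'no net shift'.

Q₀ = 0.2052 vs Keq = 0.001617 ⇒ Q>K, reverse
Step 1:
                    J           A           L
  I           0.01167     0.01096       4.607
  C          0.005429   -0.008144   -0.005429
  E            0.0171    0.002816       4.602
  solve Keq expr → x = -0.002715; check Q = 0.001617
Then remove 0.7124 M of L.
Step 2:
                    J           A           L
  I            0.0171    0.002816       3.889
  C       -2.0581e-04  3.0871e-04  2.0581e-04
  E           0.01689    0.003125       3.889
  solve Keq expr → x = 1.0290e-04; check Q = 0.001617

Direction: forward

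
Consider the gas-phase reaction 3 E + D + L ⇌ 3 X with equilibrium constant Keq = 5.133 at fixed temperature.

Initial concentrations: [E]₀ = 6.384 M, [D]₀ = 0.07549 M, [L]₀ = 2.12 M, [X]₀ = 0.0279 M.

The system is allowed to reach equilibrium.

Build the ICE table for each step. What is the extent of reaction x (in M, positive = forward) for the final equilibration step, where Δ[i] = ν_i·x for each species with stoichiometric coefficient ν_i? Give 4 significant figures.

Q₀ = 5.2157e-07 vs Keq = 5.133 ⇒ Q<K, forward
Step 1:
                    E           D           L           X
  init          6.384     0.07549        2.12      0.0279
  Δ           -0.2264    -0.07548    -0.07548      0.2264
  eq            6.158  6.7160e-06       2.045      0.2543
  solve Keq expr → x = 0.07548; check Q = 5.133

x = 0.07548 M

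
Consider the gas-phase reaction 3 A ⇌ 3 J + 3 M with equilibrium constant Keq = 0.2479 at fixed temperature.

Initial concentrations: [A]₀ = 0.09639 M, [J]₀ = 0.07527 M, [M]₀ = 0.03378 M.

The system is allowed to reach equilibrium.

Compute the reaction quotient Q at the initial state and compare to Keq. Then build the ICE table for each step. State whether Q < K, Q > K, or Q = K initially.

Q₀ = 1.8355e-05 vs Keq = 0.2479 ⇒ Q<K, forward
Step 1:
                  A         J         M
  Initial   0.09639   0.07527   0.03378
  Change   -0.07171   0.07171   0.07171
  Equil     0.02468     0.147    0.1055
  solve Keq expr → x = 0.0239; check Q = 0.2479

Q₀ = 1.8355e-05; Q < K (proceeds forward)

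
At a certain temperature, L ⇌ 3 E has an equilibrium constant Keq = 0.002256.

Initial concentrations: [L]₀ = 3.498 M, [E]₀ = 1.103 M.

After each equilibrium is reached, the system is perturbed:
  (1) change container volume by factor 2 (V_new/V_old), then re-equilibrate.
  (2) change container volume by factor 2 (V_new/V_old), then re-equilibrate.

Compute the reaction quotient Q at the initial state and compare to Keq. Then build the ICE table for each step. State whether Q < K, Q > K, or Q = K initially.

Q₀ = 0.3836 vs Keq = 0.002256 ⇒ Q>K, reverse
Step 1:
                  L         E
  I           3.498     1.103
  C          0.2995   -0.8984
  E           3.797    0.2046
  solve Keq expr → x = -0.2995; check Q = 0.002256
Then change container volume by factor 2 (V_new/V_old).
Step 2:
                  L         E
  I           1.899    0.1023
  C        -0.01984   0.05953
  E           1.879    0.1618
  solve Keq expr → x = 0.01984; check Q = 0.002256
Then change container volume by factor 2 (V_new/V_old).
Step 3:
                  L         E
  I          0.9394   0.08092
  C        -0.01561   0.04682
  E          0.9238    0.1277
  solve Keq expr → x = 0.01561; check Q = 0.002256

Q₀ = 0.3836; Q > K (proceeds reverse)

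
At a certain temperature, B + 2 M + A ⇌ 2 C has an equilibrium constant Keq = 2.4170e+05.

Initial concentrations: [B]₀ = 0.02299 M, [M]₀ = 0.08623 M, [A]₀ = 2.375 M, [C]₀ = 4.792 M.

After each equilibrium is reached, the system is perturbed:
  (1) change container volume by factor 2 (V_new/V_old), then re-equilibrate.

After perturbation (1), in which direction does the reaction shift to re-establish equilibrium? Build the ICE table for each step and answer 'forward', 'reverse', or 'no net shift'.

Direction: reverse

Q₀ = 5.6561e+04 vs Keq = 2.4170e+05 ⇒ Q<K, forward
Step 1:
                    B           M           A           C
  init        0.02299     0.08623       2.375       4.792
  Δ           -0.0123    -0.02459     -0.0123     0.02459
  eq          0.01069     0.06164       2.363       4.817
  solve Keq expr → x = 0.0123; check Q = 2.4170e+05
Then change container volume by factor 2 (V_new/V_old).
Step 2:
                    B           M           A           C
  init       0.005347     0.03082       1.181       2.408
  Δ           0.00579     0.01158     0.00579    -0.01158
  eq          0.01114      0.0424       1.187       2.397
  solve Keq expr → x = -0.00579; check Q = 2.4170e+05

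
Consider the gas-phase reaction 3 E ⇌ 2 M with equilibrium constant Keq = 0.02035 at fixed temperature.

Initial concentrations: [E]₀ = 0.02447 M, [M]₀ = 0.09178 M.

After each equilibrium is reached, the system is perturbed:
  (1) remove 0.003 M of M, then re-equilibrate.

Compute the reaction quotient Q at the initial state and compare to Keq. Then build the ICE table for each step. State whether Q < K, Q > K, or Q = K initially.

Q₀ = 574.9; Q > K (proceeds reverse)

Q₀ = 574.9 vs Keq = 0.02035 ⇒ Q>K, reverse
Step 1:
                   E          M
  Initial    0.02447    0.09178
  Change      0.1253   -0.08351
  Equil       0.1497   0.008266
  solve Keq expr → x = -0.04176; check Q = 0.02035
Then remove 0.003 M of M.
Step 2:
                   E          M
  Initial     0.1497   0.005266
  Change   -0.004006   0.002671
  Equil       0.1457   0.007937
  solve Keq expr → x = 0.001335; check Q = 0.02035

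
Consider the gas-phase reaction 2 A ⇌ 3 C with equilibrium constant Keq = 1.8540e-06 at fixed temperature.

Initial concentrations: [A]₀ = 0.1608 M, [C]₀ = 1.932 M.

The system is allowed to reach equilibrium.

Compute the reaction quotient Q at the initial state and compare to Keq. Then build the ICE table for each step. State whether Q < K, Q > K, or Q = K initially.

Q₀ = 278.9 vs Keq = 1.8540e-06 ⇒ Q>K, reverse
Step 1:
                   A          C
  I           0.1608      1.932
  C            1.278     -1.916
  E            1.438    0.01565
  solve Keq expr → x = -0.6388; check Q = 1.8540e-06

Q₀ = 278.9; Q > K (proceeds reverse)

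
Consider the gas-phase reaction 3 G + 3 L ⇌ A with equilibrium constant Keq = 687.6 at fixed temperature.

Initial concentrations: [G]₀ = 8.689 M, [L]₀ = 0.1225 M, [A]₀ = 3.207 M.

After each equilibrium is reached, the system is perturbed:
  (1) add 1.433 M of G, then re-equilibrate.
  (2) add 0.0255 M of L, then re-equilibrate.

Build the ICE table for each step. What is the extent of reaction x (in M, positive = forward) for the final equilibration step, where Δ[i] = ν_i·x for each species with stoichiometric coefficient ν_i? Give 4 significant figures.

x = 0.008481 M

Q₀ = 2.659 vs Keq = 687.6 ⇒ Q<K, forward
Step 1:
                  G         L         A
  init        8.689    0.1225     3.207
  Δ          -0.103    -0.103   0.03432
  eq          8.586   0.01953     3.241
  solve Keq expr → x = 0.03432; check Q = 687.6
Then add 1.433 M of G.
Step 2:
                  G         L         A
  init        10.02   0.01953     3.241
  Δ       -0.002787 -0.002787 9.2896e-04
  eq          10.02   0.01674     3.242
  solve Keq expr → x = 9.2896e-04; check Q = 687.6
Then add 0.0255 M of L.
Step 3:
                  G         L         A
  init        10.02   0.04224     3.242
  Δ        -0.02544  -0.02544  0.008481
  eq          9.991    0.0168     3.251
  solve Keq expr → x = 0.008481; check Q = 687.6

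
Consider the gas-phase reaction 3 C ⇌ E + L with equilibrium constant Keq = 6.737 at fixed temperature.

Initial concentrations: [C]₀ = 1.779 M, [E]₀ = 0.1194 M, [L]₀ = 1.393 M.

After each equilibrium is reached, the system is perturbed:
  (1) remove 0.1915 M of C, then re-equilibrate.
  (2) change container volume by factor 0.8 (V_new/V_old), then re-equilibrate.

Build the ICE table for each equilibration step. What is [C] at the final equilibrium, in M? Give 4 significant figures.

[C]_eq = 0.5863 M

Q₀ = 0.02954 vs Keq = 6.737 ⇒ Q<K, forward
Step 1:
                    C           E           L
  Initial       1.779      0.1194       1.393
  Change       -1.254      0.4181      0.4181
  Equil        0.5247      0.5375       1.811
  solve Keq expr → x = 0.4181; check Q = 6.737
Then remove 0.1915 M of C.
Step 2:
                    C           E           L
  Initial      0.3332      0.5375       1.811
  Change       0.1674    -0.05581    -0.05581
  Equil        0.5007      0.4817       1.755
  solve Keq expr → x = -0.05581; check Q = 6.737
Then change container volume by factor 0.8 (V_new/V_old).
Step 3:
                    C           E           L
  Initial      0.6258      0.6021       2.194
  Change     -0.03949     0.01316     0.01316
  Equil        0.5863      0.6153       2.207
  solve Keq expr → x = 0.01316; check Q = 6.737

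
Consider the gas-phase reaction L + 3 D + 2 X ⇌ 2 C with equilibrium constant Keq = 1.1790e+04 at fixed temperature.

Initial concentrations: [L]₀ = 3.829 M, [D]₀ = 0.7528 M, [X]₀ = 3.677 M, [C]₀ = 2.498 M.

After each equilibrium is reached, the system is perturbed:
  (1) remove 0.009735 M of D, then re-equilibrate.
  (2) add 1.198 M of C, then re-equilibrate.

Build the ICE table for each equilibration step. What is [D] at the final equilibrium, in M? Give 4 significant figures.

[D]_eq = 0.03419 M

Q₀ = 0.2825 vs Keq = 1.1790e+04 ⇒ Q<K, forward
Step 1:
                  L         D         X         C
  Initial     3.829    0.7528     3.677     2.498
  Change    -0.2418   -0.7254   -0.4836    0.4836
  Equil       3.587   0.02742     3.193     2.982
  solve Keq expr → x = 0.2418; check Q = 1.1790e+04
Then remove 0.009735 M of D.
Step 2:
                  L         D         X         C
  Initial     3.587   0.01768     3.193     2.982
  Change   0.003217  0.009651  0.006434 -0.006434
  Equil        3.59   0.02733       3.2     2.975
  solve Keq expr → x = -0.003217; check Q = 1.1790e+04
Then add 1.198 M of C.
Step 3:
                  L         D         X         C
  Initial      3.59   0.02733       3.2     4.173
  Change   0.002284  0.006852  0.004568 -0.004568
  Equil       3.593   0.03419     3.204     4.169
  solve Keq expr → x = -0.002284; check Q = 1.1790e+04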